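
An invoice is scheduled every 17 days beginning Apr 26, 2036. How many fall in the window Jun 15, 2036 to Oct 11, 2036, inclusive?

Occurrences land 17·i days after Apr 26, 2036 for i = 0, 1, 2, …
Jun 15, 2036 is 50 days after the start; 50 ÷ 17 = 2 remainder 16; since the remainder is 16, round up to i = 3. First occurrence in the window: #4 on Jun 16, 2036 (3×17 = 51 days in).
Oct 11, 2036 is 168 days after the start; 168 ÷ 17 = 9 remainder 15. Last occurrence in the window: #10 on Sep 26, 2036.
Occurrences #4 through #10: 7 in total.

7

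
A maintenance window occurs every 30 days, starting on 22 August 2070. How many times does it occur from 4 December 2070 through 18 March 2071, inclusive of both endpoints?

3

Occurrences land 30·i days after 22 August 2070 for i = 0, 1, 2, …
4 December 2070 is 104 days after the start; 104 ÷ 30 = 3 remainder 14; since the remainder is 14, round up to i = 4. First occurrence in the window: #5 on 20 December 2070 (4×30 = 120 days in).
18 March 2071 is 208 days after the start; 208 ÷ 30 = 6 remainder 28. Last occurrence in the window: #7 on 18 February 2071.
Occurrences #5 through #7: 3 in total.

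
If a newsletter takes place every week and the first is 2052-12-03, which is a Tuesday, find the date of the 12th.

2053-02-18

The 12th occurrence is 11 intervals after the first: 11 × 7 = 77 days after 2052-12-03.
December has 31 days — 28 days to the end of December leaves 49.
January has 31 days (18 left).
18 days into February → 2053-02-18.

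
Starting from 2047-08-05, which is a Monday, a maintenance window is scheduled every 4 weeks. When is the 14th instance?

The 14th occurrence is 13 intervals after the first: 13 × 28 = 364 days after 2047-08-05.
August has 31 days — 26 days to the end of August leaves 338.
September has 30 days (308 left).
October has 31 days (277 left).
November has 30 days (247 left).
December has 31 days (216 left).
January has 31 days (185 left).
February has 29 days (156 left).
March has 31 days (125 left).
April has 30 days (95 left).
May has 31 days (64 left).
June has 30 days (34 left).
July has 31 days (3 left).
3 days into August → 2048-08-03.

2048-08-03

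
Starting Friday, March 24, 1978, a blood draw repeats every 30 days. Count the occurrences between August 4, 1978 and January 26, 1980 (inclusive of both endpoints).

18

Occurrences land 30·i days after March 24, 1978 for i = 0, 1, 2, …
August 4, 1978 is 133 days after the start; 133 ÷ 30 = 4 remainder 13; since the remainder is 13, round up to i = 5. First occurrence in the window: #6 on August 21, 1978 (5×30 = 150 days in).
January 26, 1980 is 673 days after the start; 673 ÷ 30 = 22 remainder 13. Last occurrence in the window: #23 on January 13, 1980.
Occurrences #6 through #23: 18 in total.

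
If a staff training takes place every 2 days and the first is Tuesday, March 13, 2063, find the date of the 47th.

June 13, 2063

The 47th occurrence is 46 intervals after the first: 46 × 2 = 92 days after March 13, 2063.
March has 31 days — 18 days to the end of March leaves 74.
April has 30 days (44 left).
May has 31 days (13 left).
13 days into June → June 13, 2063.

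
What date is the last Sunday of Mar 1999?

Mar 28, 1999

Mar 1999 begins on a Monday, so the first Sunday is Mar 7 (6 days later).
Mar 1999 has 31 days. Adding weeks: 7, 14, 21, 28 — the last one ≤ 31 is the 28th.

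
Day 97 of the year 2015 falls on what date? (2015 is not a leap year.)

Jan has 31 days (97 − 31 = 66 remain).
Feb has 28 days (66 − 28 = 38 remain).
Mar has 31 days (38 − 31 = 7 remain).
7 into Apr → Apr 7.

Apr 7, 2015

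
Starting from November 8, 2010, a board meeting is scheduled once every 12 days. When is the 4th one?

The 4th occurrence is 3 intervals after the first: 3 × 12 = 36 days after November 8, 2010.
November has 30 days — 22 days to the end of November leaves 14.
14 days into December → December 14, 2010.

December 14, 2010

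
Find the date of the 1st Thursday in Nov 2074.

The first Thursday of Nov 2074 is Nov 1.

Nov 1, 2074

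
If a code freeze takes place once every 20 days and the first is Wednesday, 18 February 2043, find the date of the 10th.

The 10th occurrence is 9 intervals after the first: 9 × 20 = 180 days after 18 February 2043.
February has 28 days — 10 days to the end of February leaves 170.
March has 31 days (139 left).
April has 30 days (109 left).
May has 31 days (78 left).
June has 30 days (48 left).
July has 31 days (17 left).
17 days into August → 17 August 2043.

17 August 2043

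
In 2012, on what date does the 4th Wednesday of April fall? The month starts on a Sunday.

April 25, 2012

April 2012 begins on a Sunday, so the first Wednesday is April 4 (3 days later).
The 4th Wednesday is 3 weeks later: 4 + 21 = 25.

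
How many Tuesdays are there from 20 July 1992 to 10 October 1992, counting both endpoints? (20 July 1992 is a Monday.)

20 July 1992 is a Monday; the first Tuesday on or after it is 21 July 1992 (1 day later).
From 21 July 1992 to 10 October 1992: 10 + 31 + 30 + 10 = 81 days (rest of July, August, September, October).
81 ÷ 7 = 11 full weeks with remainder 4, so 11 more Tuesdays after the first → 12.

12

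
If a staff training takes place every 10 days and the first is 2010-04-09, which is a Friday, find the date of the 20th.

2010-10-16

The 20th occurrence is 19 intervals after the first: 19 × 10 = 190 days after 2010-04-09.
April has 30 days — 21 days to the end of April leaves 169.
May has 31 days (138 left).
June has 30 days (108 left).
July has 31 days (77 left).
August has 31 days (46 left).
September has 30 days (16 left).
16 days into October → 2010-10-16.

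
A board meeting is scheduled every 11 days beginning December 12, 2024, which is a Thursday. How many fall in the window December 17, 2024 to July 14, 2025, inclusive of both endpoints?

Occurrences land 11·i days after December 12, 2024 for i = 0, 1, 2, …
December 17, 2024 is 5 days after the start; 5 ÷ 11 = 0 remainder 5; since the remainder is 5, round up to i = 1. First occurrence in the window: #2 on December 23, 2024 (1×11 = 11 days in).
July 14, 2025 is 214 days after the start; 214 ÷ 11 = 19 remainder 5. Last occurrence in the window: #20 on July 9, 2025.
Occurrences #2 through #20: 19 in total.

19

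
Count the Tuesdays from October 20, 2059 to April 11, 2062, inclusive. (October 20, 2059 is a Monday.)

130

October 20, 2059 is a Monday; the first Tuesday on or after it is October 21, 2059 (1 day later).
From October 21, 2059 to April 11, 2062: 71 + 366 + 365 + 101 = 903 days (rest of 2059, 2060, 2061, to April 11, 2062 in 2062).
903 ÷ 7 = 129 full weeks with remainder 0, so 129 more Tuesdays after the first → 130.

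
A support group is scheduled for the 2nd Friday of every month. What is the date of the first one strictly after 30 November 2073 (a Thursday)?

November 2073 starts on a Wednesday; its first Friday is the 3rd, so the 2nd Friday is the 10th — 10 November 2073.
That is not after 30 November 2073, so look at December 2073.
December 2073 starts on a Friday; its first Friday is the 1st, so the 2nd Friday is the 8th — 8 December 2073.

8 December 2073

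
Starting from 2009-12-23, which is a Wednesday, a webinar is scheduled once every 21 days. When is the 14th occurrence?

2010-09-22

The 14th occurrence is 13 intervals after the first: 13 × 21 = 273 days after 2009-12-23.
December has 31 days — 8 days to the end of December leaves 265.
January has 31 days (234 left).
February has 28 days (206 left).
March has 31 days (175 left).
April has 30 days (145 left).
May has 31 days (114 left).
June has 30 days (84 left).
July has 31 days (53 left).
August has 31 days (22 left).
22 days into September → 2010-09-22.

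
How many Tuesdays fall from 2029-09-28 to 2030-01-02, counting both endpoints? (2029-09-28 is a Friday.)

2029-09-28 is a Friday; the first Tuesday on or after it is 2029-10-02 (4 days later).
From 2029-10-02 to 2030-01-02: 29 + 30 + 31 + 2 = 92 days (rest of October, November, December, January).
92 ÷ 7 = 13 full weeks with remainder 1, so 13 more Tuesdays after the first → 14.

14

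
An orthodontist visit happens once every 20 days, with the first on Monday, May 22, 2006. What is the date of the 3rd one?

Jul 1, 2006

The 3rd occurrence is 2 intervals after the first: 2 × 20 = 40 days after May 22, 2006.
May has 31 days — 9 days to the end of May leaves 31.
Jun has 30 days (1 left).
1 day into Jul → Jul 1, 2006.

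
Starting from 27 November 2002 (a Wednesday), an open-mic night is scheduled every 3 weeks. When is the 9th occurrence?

The 9th occurrence is 8 intervals after the first: 8 × 21 = 168 days after 27 November 2002.
November has 30 days — 3 days to the end of November leaves 165.
December has 31 days (134 left).
January has 31 days (103 left).
February has 28 days (75 left).
March has 31 days (44 left).
April has 30 days (14 left).
14 days into May → 14 May 2003.

14 May 2003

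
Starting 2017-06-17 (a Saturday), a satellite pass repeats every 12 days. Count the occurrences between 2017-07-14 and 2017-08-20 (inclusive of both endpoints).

3

Occurrences land 12·i days after 2017-06-17 for i = 0, 1, 2, …
2017-07-14 is 27 days after the start; 27 ÷ 12 = 2 remainder 3; since the remainder is 3, round up to i = 3. First occurrence in the window: #4 on 2017-07-23 (3×12 = 36 days in).
2017-08-20 is 64 days after the start; 64 ÷ 12 = 5 remainder 4. Last occurrence in the window: #6 on 2017-08-16.
Occurrences #4 through #6: 3 in total.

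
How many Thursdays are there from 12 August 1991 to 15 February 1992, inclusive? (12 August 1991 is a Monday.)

27

12 August 1991 is a Monday; the first Thursday on or after it is 15 August 1991 (3 days later).
From 15 August 1991 to 15 February 1992: 16 + 30 + 31 + 30 + 31 + 31 + 15 = 184 days (rest of August, September, October, November, December, January, February).
184 ÷ 7 = 26 full weeks with remainder 2, so 26 more Thursdays after the first → 27.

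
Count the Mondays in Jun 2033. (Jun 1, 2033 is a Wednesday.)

Jun 1, 2033 is a Wednesday; the first Monday on or after it is Jun 6, 2033 (5 days later).
From Jun 6, 2033 to Jun 30, 2033 is 30 − 6 = 24 days.
24 ÷ 7 = 3 full weeks with remainder 3, so 3 more Mondays after the first → 4.

4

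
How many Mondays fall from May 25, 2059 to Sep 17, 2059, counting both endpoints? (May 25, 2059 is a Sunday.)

17

May 25, 2059 is a Sunday; the first Monday on or after it is May 26, 2059 (1 day later).
From May 26, 2059 to Sep 17, 2059: 5 + 30 + 31 + 31 + 17 = 114 days (rest of May, Jun, Jul, Aug, Sep).
114 ÷ 7 = 16 full weeks with remainder 2, so 16 more Mondays after the first → 17.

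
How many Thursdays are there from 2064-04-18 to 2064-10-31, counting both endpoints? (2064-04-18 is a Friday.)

28

2064-04-18 is a Friday; the first Thursday on or after it is 2064-04-24 (6 days later).
From 2064-04-24 to 2064-10-31: 6 + 31 + 30 + 31 + 31 + 30 + 31 = 190 days (rest of April, May, June, July, August, September, October).
190 ÷ 7 = 27 full weeks with remainder 1, so 27 more Thursdays after the first → 28.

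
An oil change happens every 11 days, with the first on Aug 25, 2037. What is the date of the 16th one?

Feb 6, 2038

The 16th occurrence is 15 intervals after the first: 15 × 11 = 165 days after Aug 25, 2037.
Aug has 31 days — 6 days to the end of Aug leaves 159.
Sep has 30 days (129 left).
Oct has 31 days (98 left).
Nov has 30 days (68 left).
Dec has 31 days (37 left).
Jan has 31 days (6 left).
6 days into Feb → Feb 6, 2038.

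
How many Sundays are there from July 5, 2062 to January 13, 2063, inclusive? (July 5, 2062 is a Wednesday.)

July 5, 2062 is a Wednesday; the first Sunday on or after it is July 9, 2062 (4 days later).
From July 9, 2062 to January 13, 2063: 22 + 31 + 30 + 31 + 30 + 31 + 13 = 188 days (rest of July, August, September, October, November, December, January).
188 ÷ 7 = 26 full weeks with remainder 6, so 26 more Sundays after the first → 27.

27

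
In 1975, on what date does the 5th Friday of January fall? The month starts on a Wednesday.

January 1975 begins on a Wednesday, so the first Friday is January 3 (2 days later).
The 5th Friday is 4 weeks later: 3 + 28 = 31.

31 January 1975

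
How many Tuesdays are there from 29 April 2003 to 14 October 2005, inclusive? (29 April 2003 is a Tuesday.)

29 April 2003 is a Tuesday; the first Tuesday on or after it is 29 April 2003.
From 29 April 2003 to 14 October 2005: 246 + 366 + 287 = 899 days (rest of 2003, 2004, to 14 October 2005 in 2005).
899 ÷ 7 = 128 full weeks with remainder 3, so 128 more Tuesdays after the first → 129.

129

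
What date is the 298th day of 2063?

2063-10-25

January has 31 days (298 − 31 = 267 remain).
February has 28 days (267 − 28 = 239 remain).
March has 31 days (239 − 31 = 208 remain).
April has 30 days (208 − 30 = 178 remain).
May has 31 days (178 − 31 = 147 remain).
June has 30 days (147 − 30 = 117 remain).
July has 31 days (117 − 31 = 86 remain).
August has 31 days (86 − 31 = 55 remain).
September has 30 days (55 − 30 = 25 remain).
25 into October → October 25.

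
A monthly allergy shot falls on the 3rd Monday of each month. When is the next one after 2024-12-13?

December 2024 starts on a Sunday; its first Monday is the 2nd, so the 3rd Monday is the 16th — 2024-12-16.
2024-12-16 is after 2024-12-13, so that is the next one.

2024-12-16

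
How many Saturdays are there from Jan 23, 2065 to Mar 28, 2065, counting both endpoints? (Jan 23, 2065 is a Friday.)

10

Jan 23, 2065 is a Friday; the first Saturday on or after it is Jan 24, 2065 (1 day later).
From Jan 24, 2065 to Mar 28, 2065: 7 + 28 + 28 = 63 days (rest of Jan, Feb, Mar).
63 ÷ 7 = 9 full weeks with remainder 0, so 9 more Saturdays after the first → 10.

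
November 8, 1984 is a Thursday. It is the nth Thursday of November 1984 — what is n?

Day 8 falls in week ⌈8/7⌉ of the month.
Days 1–7 hold the 1st Thursday, 8–14 the 2nd, 15–21 the 3rd, 22–28 the 4th, 29–31 the 5th.
8 is in the range for the 2nd.

2nd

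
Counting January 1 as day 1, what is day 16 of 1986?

16 into Jan → Jan 16.

Jan 16, 1986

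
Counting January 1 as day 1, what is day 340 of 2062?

December 6, 2062

January has 31 days (340 − 31 = 309 remain).
February has 28 days (309 − 28 = 281 remain).
March has 31 days (281 − 31 = 250 remain).
April has 30 days (250 − 30 = 220 remain).
May has 31 days (220 − 31 = 189 remain).
June has 30 days (189 − 30 = 159 remain).
July has 31 days (159 − 31 = 128 remain).
August has 31 days (128 − 31 = 97 remain).
September has 30 days (97 − 30 = 67 remain).
October has 31 days (67 − 31 = 36 remain).
November has 30 days (36 − 30 = 6 remain).
6 into December → December 6.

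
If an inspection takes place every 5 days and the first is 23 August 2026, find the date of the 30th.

The 30th occurrence is 29 intervals after the first: 29 × 5 = 145 days after 23 August 2026.
August has 31 days — 8 days to the end of August leaves 137.
September has 30 days (107 left).
October has 31 days (76 left).
November has 30 days (46 left).
December has 31 days (15 left).
15 days into January → 15 January 2027.

15 January 2027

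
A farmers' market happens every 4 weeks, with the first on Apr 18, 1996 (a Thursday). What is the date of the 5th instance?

The 5th occurrence is 4 intervals after the first: 4 × 28 = 112 days after Apr 18, 1996.
Apr has 30 days — 12 days to the end of Apr leaves 100.
May has 31 days (69 left).
Jun has 30 days (39 left).
Jul has 31 days (8 left).
8 days into Aug → Aug 8, 1996.

Aug 8, 1996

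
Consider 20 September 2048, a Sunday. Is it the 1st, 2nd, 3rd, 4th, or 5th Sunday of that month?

3rd

Day 20 falls in week ⌈20/7⌉ of the month.
Days 1–7 hold the 1st Sunday, 8–14 the 2nd, 15–21 the 3rd, 22–28 the 4th, 29–31 the 5th.
20 is in the range for the 3rd.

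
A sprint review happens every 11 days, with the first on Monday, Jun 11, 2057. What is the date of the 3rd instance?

Jul 3, 2057

The 3rd occurrence is 2 intervals after the first: 2 × 11 = 22 days after Jun 11, 2057.
Jun has 30 days — 19 days to the end of Jun leaves 3.
3 days into Jul → Jul 3, 2057.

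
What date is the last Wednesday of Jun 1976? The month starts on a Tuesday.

Jun 30, 1976

Jun 1976 begins on a Tuesday, so the first Wednesday is Jun 2 (1 day later).
Jun 1976 has 30 days. Adding weeks: 2, 9, 16, 23, 30 — the last one ≤ 30 is the 30th.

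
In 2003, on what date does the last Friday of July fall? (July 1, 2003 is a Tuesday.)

July 2003 begins on a Tuesday, so the first Friday is July 4 (3 days later).
July 2003 has 31 days. Adding weeks: 4, 11, 18, 25 — the last one ≤ 31 is the 25th.

July 25, 2003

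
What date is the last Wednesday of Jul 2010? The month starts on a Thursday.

Jul 28, 2010

Jul 2010 begins on a Thursday, so the first Wednesday is Jul 7 (6 days later).
Jul 2010 has 31 days. Adding weeks: 7, 14, 21, 28 — the last one ≤ 31 is the 28th.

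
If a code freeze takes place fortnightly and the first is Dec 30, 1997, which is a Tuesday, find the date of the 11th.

The 11th occurrence is 10 intervals after the first: 10 × 14 = 140 days after Dec 30, 1997.
Dec has 31 days — 1 day to the end of Dec leaves 139.
Jan has 31 days (108 left).
Feb has 28 days (80 left).
Mar has 31 days (49 left).
Apr has 30 days (19 left).
19 days into May → May 19, 1998.

May 19, 1998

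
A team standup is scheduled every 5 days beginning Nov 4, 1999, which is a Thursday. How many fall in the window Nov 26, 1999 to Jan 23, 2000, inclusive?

Occurrences land 5·i days after Nov 4, 1999 for i = 0, 1, 2, …
Nov 26, 1999 is 22 days after the start; 22 ÷ 5 = 4 remainder 2; since the remainder is 2, round up to i = 5. First occurrence in the window: #6 on Nov 29, 1999 (5×5 = 25 days in).
Jan 23, 2000 is 80 days after the start; 80 ÷ 5 = 16 remainder 0. Last occurrence in the window: #17 on Jan 23, 2000.
Occurrences #6 through #17: 12 in total.

12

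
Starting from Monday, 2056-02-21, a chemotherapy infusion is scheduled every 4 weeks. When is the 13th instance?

2057-01-22

The 13th occurrence is 12 intervals after the first: 12 × 28 = 336 days after 2056-02-21.
February has 29 days — 8 days to the end of February leaves 328.
March has 31 days (297 left).
April has 30 days (267 left).
May has 31 days (236 left).
June has 30 days (206 left).
July has 31 days (175 left).
August has 31 days (144 left).
September has 30 days (114 left).
October has 31 days (83 left).
November has 30 days (53 left).
December has 31 days (22 left).
22 days into January → 2057-01-22.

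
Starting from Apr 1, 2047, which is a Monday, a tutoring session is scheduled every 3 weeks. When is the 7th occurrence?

Aug 5, 2047

The 7th occurrence is 6 intervals after the first: 6 × 21 = 126 days after Apr 1, 2047.
Apr has 30 days — 29 days to the end of Apr leaves 97.
May has 31 days (66 left).
Jun has 30 days (36 left).
Jul has 31 days (5 left).
5 days into Aug → Aug 5, 2047.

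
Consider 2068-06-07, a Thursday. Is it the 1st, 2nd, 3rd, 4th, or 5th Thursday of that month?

Day 7 falls in week ⌈7/7⌉ of the month.
Days 1–7 hold the 1st Thursday, 8–14 the 2nd, 15–21 the 3rd, 22–28 the 4th, 29–31 the 5th.
7 is in the range for the 1st.

1st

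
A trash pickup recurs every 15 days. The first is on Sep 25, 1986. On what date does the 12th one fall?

The 12th occurrence is 11 intervals after the first: 11 × 15 = 165 days after Sep 25, 1986.
Sep has 30 days — 5 days to the end of Sep leaves 160.
Oct has 31 days (129 left).
Nov has 30 days (99 left).
Dec has 31 days (68 left).
Jan has 31 days (37 left).
Feb has 28 days (9 left).
9 days into Mar → Mar 9, 1987.

Mar 9, 1987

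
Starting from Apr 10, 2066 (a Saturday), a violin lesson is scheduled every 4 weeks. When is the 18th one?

The 18th occurrence is 17 intervals after the first: 17 × 28 = 476 days after Apr 10, 2066.
Apr has 30 days — 20 days to the end of Apr leaves 456.
From end of Apr to end of 2066 is 245 days (211 left).
Jan has 31 days (180 left).
Feb has 28 days (152 left).
Mar has 31 days (121 left).
Apr has 30 days (91 left).
May has 31 days (60 left).
Jun has 30 days (30 left).
30 days into Jul → Jul 30, 2067.

Jul 30, 2067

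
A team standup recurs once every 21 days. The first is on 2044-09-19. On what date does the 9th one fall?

2045-03-06

The 9th occurrence is 8 intervals after the first: 8 × 21 = 168 days after 2044-09-19.
September has 30 days — 11 days to the end of September leaves 157.
October has 31 days (126 left).
November has 30 days (96 left).
December has 31 days (65 left).
January has 31 days (34 left).
February has 28 days (6 left).
6 days into March → 2045-03-06.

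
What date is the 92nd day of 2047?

2 April 2047

January has 31 days (92 − 31 = 61 remain).
February has 28 days (61 − 28 = 33 remain).
March has 31 days (33 − 31 = 2 remain).
2 into April → April 2.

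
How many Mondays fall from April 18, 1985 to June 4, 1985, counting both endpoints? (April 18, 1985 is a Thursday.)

April 18, 1985 is a Thursday; the first Monday on or after it is April 22, 1985 (4 days later).
From April 22, 1985 to June 4, 1985: 8 + 31 + 4 = 43 days (rest of April, May, June).
43 ÷ 7 = 6 full weeks with remainder 1, so 6 more Mondays after the first → 7.

7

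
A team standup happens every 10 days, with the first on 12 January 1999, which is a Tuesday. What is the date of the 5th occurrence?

The 5th occurrence is 4 intervals after the first: 4 × 10 = 40 days after 12 January 1999.
January has 31 days — 19 days to the end of January leaves 21.
21 days into February → 21 February 1999.

21 February 1999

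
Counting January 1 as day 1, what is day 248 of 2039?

January has 31 days (248 − 31 = 217 remain).
February has 28 days (217 − 28 = 189 remain).
March has 31 days (189 − 31 = 158 remain).
April has 30 days (158 − 30 = 128 remain).
May has 31 days (128 − 31 = 97 remain).
June has 30 days (97 − 30 = 67 remain).
July has 31 days (67 − 31 = 36 remain).
August has 31 days (36 − 31 = 5 remain).
5 into September → September 5.

5 September 2039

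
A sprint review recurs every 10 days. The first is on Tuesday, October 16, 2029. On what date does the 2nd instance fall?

October 26, 2029

The 2nd occurrence is 1 interval after the first: 1 × 10 = 10 days after October 16, 2029.
10 days later is October 26, 2029.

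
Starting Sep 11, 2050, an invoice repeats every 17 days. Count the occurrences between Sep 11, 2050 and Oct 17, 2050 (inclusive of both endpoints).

3

Occurrences land 17·i days after Sep 11, 2050 for i = 0, 1, 2, …
The window opens on the start date, so the first occurrence inside is #1 on Sep 11, 2050.
Oct 17, 2050 is 36 days after the start; 36 ÷ 17 = 2 remainder 2. Last occurrence in the window: #3 on Oct 15, 2050.
Occurrences #1 through #3: 3 in total.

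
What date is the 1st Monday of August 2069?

August 2069 begins on a Thursday, so the first Monday is August 5 (4 days later).

August 5, 2069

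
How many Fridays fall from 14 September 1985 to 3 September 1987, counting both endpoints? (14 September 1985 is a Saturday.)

14 September 1985 is a Saturday; the first Friday on or after it is 20 September 1985 (6 days later).
From 20 September 1985 to 3 September 1987: 102 + 365 + 246 = 713 days (rest of 1985, 1986, to 3 September 1987 in 1987).
713 ÷ 7 = 101 full weeks with remainder 6, so 101 more Fridays after the first → 102.

102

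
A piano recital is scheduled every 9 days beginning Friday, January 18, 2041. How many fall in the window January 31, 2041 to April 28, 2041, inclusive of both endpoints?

Occurrences land 9·i days after January 18, 2041 for i = 0, 1, 2, …
January 31, 2041 is 13 days after the start; 13 ÷ 9 = 1 remainder 4; since the remainder is 4, round up to i = 2. First occurrence in the window: #3 on February 5, 2041 (2×9 = 18 days in).
April 28, 2041 is 100 days after the start; 100 ÷ 9 = 11 remainder 1. Last occurrence in the window: #12 on April 27, 2041.
Occurrences #3 through #12: 10 in total.

10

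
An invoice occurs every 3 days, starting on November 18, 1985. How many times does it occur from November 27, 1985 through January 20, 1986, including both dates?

19

Occurrences land 3·i days after November 18, 1985 for i = 0, 1, 2, …
November 27, 1985 is 9 days after the start; 9 ÷ 3 = 3 remainder 0. First occurrence in the window: #4 on November 27, 1985 (3×3 = 9 days in).
January 20, 1986 is 63 days after the start; 63 ÷ 3 = 21 remainder 0. Last occurrence in the window: #22 on January 20, 1986.
Occurrences #4 through #22: 19 in total.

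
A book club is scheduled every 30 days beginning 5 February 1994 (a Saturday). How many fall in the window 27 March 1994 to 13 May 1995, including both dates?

14

Occurrences land 30·i days after 5 February 1994 for i = 0, 1, 2, …
27 March 1994 is 50 days after the start; 50 ÷ 30 = 1 remainder 20; since the remainder is 20, round up to i = 2. First occurrence in the window: #3 on 6 April 1994 (2×30 = 60 days in).
13 May 1995 is 462 days after the start; 462 ÷ 30 = 15 remainder 12. Last occurrence in the window: #16 on 1 May 1995.
Occurrences #3 through #16: 14 in total.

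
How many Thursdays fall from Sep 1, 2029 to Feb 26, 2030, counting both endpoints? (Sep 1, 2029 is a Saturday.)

25

Sep 1, 2029 is a Saturday; the first Thursday on or after it is Sep 6, 2029 (5 days later).
From Sep 6, 2029 to Feb 26, 2030: 24 + 31 + 30 + 31 + 31 + 26 = 173 days (rest of Sep, Oct, Nov, Dec, Jan, Feb).
173 ÷ 7 = 24 full weeks with remainder 5, so 24 more Thursdays after the first → 25.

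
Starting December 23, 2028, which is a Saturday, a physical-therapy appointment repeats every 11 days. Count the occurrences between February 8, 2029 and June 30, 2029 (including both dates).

13

Occurrences land 11·i days after December 23, 2028 for i = 0, 1, 2, …
February 8, 2029 is 47 days after the start; 47 ÷ 11 = 4 remainder 3; since the remainder is 3, round up to i = 5. First occurrence in the window: #6 on February 16, 2029 (5×11 = 55 days in).
June 30, 2029 is 189 days after the start; 189 ÷ 11 = 17 remainder 2. Last occurrence in the window: #18 on June 28, 2029.
Occurrences #6 through #18: 13 in total.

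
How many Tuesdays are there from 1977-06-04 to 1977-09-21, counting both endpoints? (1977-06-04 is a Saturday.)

16

1977-06-04 is a Saturday; the first Tuesday on or after it is 1977-06-07 (3 days later).
From 1977-06-07 to 1977-09-21: 23 + 31 + 31 + 21 = 106 days (rest of June, July, August, September).
106 ÷ 7 = 15 full weeks with remainder 1, so 15 more Tuesdays after the first → 16.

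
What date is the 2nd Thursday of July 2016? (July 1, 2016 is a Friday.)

July 2016 begins on a Friday, so the first Thursday is July 7 (6 days later).
The 2nd Thursday is 1 weeks later: 7 + 7 = 14.

14 July 2016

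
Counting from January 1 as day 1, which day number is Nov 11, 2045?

315

Days in months before Nov: 31 + 28 + 31 + 30 + 31 + 30 + 31 + 31 + 30 + 31 = 304.
Plus 11 days into Nov → day 315.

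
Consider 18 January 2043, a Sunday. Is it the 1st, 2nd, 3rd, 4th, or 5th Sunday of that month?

Day 18 falls in week ⌈18/7⌉ of the month.
Days 1–7 hold the 1st Sunday, 8–14 the 2nd, 15–21 the 3rd, 22–28 the 4th, 29–31 the 5th.
18 is in the range for the 3rd.

3rd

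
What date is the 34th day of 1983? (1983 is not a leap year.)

January has 31 days (34 − 31 = 3 remain).
3 into February → February 3.

3 February 1983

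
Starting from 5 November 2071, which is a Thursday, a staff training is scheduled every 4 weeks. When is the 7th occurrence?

21 April 2072

The 7th occurrence is 6 intervals after the first: 6 × 28 = 168 days after 5 November 2071.
November has 30 days — 25 days to the end of November leaves 143.
December has 31 days (112 left).
January has 31 days (81 left).
February has 29 days (52 left).
March has 31 days (21 left).
21 days into April → 21 April 2072.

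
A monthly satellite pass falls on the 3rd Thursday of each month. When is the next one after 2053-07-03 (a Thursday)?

July 2053 starts on a Tuesday; its first Thursday is the 3rd, so the 3rd Thursday is the 17th — 2053-07-17.
2053-07-17 is after 2053-07-03, so that is the next one.

2053-07-17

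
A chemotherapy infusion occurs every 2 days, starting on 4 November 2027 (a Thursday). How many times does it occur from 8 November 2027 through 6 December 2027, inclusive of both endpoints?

15

Occurrences land 2·i days after 4 November 2027 for i = 0, 1, 2, …
8 November 2027 is 4 days after the start; 4 ÷ 2 = 2 remainder 0. First occurrence in the window: #3 on 8 November 2027 (2×2 = 4 days in).
6 December 2027 is 32 days after the start; 32 ÷ 2 = 16 remainder 0. Last occurrence in the window: #17 on 6 December 2027.
Occurrences #3 through #17: 15 in total.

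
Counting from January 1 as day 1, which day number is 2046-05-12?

132

Days in months before May: 31 + 28 + 31 + 30 = 120.
Plus 12 days into May → day 132.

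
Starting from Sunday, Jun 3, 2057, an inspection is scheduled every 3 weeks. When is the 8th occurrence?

Oct 28, 2057

The 8th occurrence is 7 intervals after the first: 7 × 21 = 147 days after Jun 3, 2057.
Jun has 30 days — 27 days to the end of Jun leaves 120.
Jul has 31 days (89 left).
Aug has 31 days (58 left).
Sep has 30 days (28 left).
28 days into Oct → Oct 28, 2057.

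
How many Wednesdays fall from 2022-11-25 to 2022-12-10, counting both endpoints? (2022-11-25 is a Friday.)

2022-11-25 is a Friday; the first Wednesday on or after it is 2022-11-30 (5 days later).
From 2022-11-30 to 2022-12-10: 0 + 10 = 10 days (rest of November, December).
10 ÷ 7 = 1 full weeks with remainder 3, so 1 more Wednesdays after the first → 2.

2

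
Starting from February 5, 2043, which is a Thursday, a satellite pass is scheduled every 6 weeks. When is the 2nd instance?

March 19, 2043

The 2nd occurrence is 1 interval after the first: 1 × 42 = 42 days after February 5, 2043.
February has 28 days — 23 days to the end of February leaves 19.
19 days into March → March 19, 2043.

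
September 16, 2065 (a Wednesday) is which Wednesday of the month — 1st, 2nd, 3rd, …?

3rd

Day 16 falls in week ⌈16/7⌉ of the month.
Days 1–7 hold the 1st Wednesday, 8–14 the 2nd, 15–21 the 3rd, 22–28 the 4th, 29–31 the 5th.
16 is in the range for the 3rd.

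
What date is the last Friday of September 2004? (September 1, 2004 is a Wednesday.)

2004-09-24

September 2004 begins on a Wednesday, so the first Friday is September 3 (2 days later).
September 2004 has 30 days. Adding weeks: 3, 10, 17, 24 — the last one ≤ 30 is the 24th.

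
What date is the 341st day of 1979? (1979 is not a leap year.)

Dec 7, 1979

Jan has 31 days (341 − 31 = 310 remain).
Feb has 28 days (310 − 28 = 282 remain).
Mar has 31 days (282 − 31 = 251 remain).
Apr has 30 days (251 − 30 = 221 remain).
May has 31 days (221 − 31 = 190 remain).
Jun has 30 days (190 − 30 = 160 remain).
Jul has 31 days (160 − 31 = 129 remain).
Aug has 31 days (129 − 31 = 98 remain).
Sep has 30 days (98 − 30 = 68 remain).
Oct has 31 days (68 − 31 = 37 remain).
Nov has 30 days (37 − 30 = 7 remain).
7 into Dec → Dec 7.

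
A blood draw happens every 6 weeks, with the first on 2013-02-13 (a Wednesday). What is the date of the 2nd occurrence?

The 2nd occurrence is 1 interval after the first: 1 × 42 = 42 days after 2013-02-13.
February has 28 days — 15 days to the end of February leaves 27.
27 days into March → 2013-03-27.

2013-03-27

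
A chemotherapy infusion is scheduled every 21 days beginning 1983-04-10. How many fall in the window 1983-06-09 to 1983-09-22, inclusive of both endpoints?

5

Occurrences land 21·i days after 1983-04-10 for i = 0, 1, 2, …
1983-06-09 is 60 days after the start; 60 ÷ 21 = 2 remainder 18; since the remainder is 18, round up to i = 3. First occurrence in the window: #4 on 1983-06-12 (3×21 = 63 days in).
1983-09-22 is 165 days after the start; 165 ÷ 21 = 7 remainder 18. Last occurrence in the window: #8 on 1983-09-04.
Occurrences #4 through #8: 5 in total.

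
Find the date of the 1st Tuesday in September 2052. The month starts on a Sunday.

3 September 2052

September 2052 begins on a Sunday, so the first Tuesday is September 3 (2 days later).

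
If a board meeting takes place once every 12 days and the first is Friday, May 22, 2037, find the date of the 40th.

The 40th occurrence is 39 intervals after the first: 39 × 12 = 468 days after May 22, 2037.
May has 31 days — 9 days to the end of May leaves 459.
From end of May to end of 2037 is 214 days (245 left).
January has 31 days (214 left).
February has 28 days (186 left).
March has 31 days (155 left).
April has 30 days (125 left).
May has 31 days (94 left).
June has 30 days (64 left).
July has 31 days (33 left).
August has 31 days (2 left).
2 days into September → September 2, 2038.

September 2, 2038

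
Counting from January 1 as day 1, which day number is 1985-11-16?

Days in months before November: 31 + 28 + 31 + 30 + 31 + 30 + 31 + 31 + 30 + 31 = 304.
Plus 16 days into November → day 320.

320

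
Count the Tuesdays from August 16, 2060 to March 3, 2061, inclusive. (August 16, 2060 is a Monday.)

August 16, 2060 is a Monday; the first Tuesday on or after it is August 17, 2060 (1 day later).
From August 17, 2060 to March 3, 2061: 14 + 30 + 31 + 30 + 31 + 31 + 28 + 3 = 198 days (rest of August, September, October, November, December, January, February, March).
198 ÷ 7 = 28 full weeks with remainder 2, so 28 more Tuesdays after the first → 29.

29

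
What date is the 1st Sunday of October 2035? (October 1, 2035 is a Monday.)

7 October 2035

October 2035 begins on a Monday, so the first Sunday is October 7 (6 days later).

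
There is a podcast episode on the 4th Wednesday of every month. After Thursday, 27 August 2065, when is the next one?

August 2065 starts on a Saturday; its first Wednesday is the 5th, so the 4th Wednesday is the 26th — 26 August 2065.
That is not after 27 August 2065, so look at September 2065.
September 2065 starts on a Tuesday; its first Wednesday is the 2nd, so the 4th Wednesday is the 23rd — 23 September 2065.

23 September 2065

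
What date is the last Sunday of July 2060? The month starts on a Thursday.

July 25, 2060

July 2060 begins on a Thursday, so the first Sunday is July 4 (3 days later).
July 2060 has 31 days. Adding weeks: 4, 11, 18, 25 — the last one ≤ 31 is the 25th.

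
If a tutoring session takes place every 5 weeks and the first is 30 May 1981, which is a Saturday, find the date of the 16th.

6 November 1982

The 16th occurrence is 15 intervals after the first: 15 × 35 = 525 days after 30 May 1981.
May has 31 days — 1 day to the end of May leaves 524.
From end of May to end of 1981 is 214 days (310 left).
January has 31 days (279 left).
February has 28 days (251 left).
March has 31 days (220 left).
April has 30 days (190 left).
May has 31 days (159 left).
June has 30 days (129 left).
July has 31 days (98 left).
August has 31 days (67 left).
September has 30 days (37 left).
October has 31 days (6 left).
6 days into November → 6 November 1982.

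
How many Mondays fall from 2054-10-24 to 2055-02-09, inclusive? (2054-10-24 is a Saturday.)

2054-10-24 is a Saturday; the first Monday on or after it is 2054-10-26 (2 days later).
From 2054-10-26 to 2055-02-09: 5 + 30 + 31 + 31 + 9 = 106 days (rest of October, November, December, January, February).
106 ÷ 7 = 15 full weeks with remainder 1, so 15 more Mondays after the first → 16.

16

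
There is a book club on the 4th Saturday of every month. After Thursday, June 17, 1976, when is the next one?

June 1976 starts on a Tuesday; its first Saturday is the 5th, so the 4th Saturday is the 26th — June 26, 1976.
June 26, 1976 is after June 17, 1976, so that is the next one.

June 26, 1976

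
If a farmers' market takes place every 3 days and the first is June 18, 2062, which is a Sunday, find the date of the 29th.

The 29th occurrence is 28 intervals after the first: 28 × 3 = 84 days after June 18, 2062.
June has 30 days — 12 days to the end of June leaves 72.
July has 31 days (41 left).
August has 31 days (10 left).
10 days into September → September 10, 2062.

September 10, 2062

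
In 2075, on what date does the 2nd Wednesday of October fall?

9 October 2075

October 2075 begins on a Tuesday, so the first Wednesday is October 2 (1 day later).
The 2nd Wednesday is 1 weeks later: 2 + 7 = 9.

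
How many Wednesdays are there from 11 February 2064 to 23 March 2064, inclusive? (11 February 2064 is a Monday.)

11 February 2064 is a Monday; the first Wednesday on or after it is 13 February 2064 (2 days later).
From 13 February 2064 to 23 March 2064: 16 + 23 = 39 days (rest of February, March).
39 ÷ 7 = 5 full weeks with remainder 4, so 5 more Wednesdays after the first → 6.

6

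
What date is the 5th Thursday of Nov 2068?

Nov 29, 2068

Nov 2068 begins on a Thursday, so the first Thursday is Nov 1.
The 5th Thursday is 4 weeks later: 1 + 28 = 29.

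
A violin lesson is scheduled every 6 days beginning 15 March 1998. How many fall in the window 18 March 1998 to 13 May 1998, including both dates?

9

Occurrences land 6·i days after 15 March 1998 for i = 0, 1, 2, …
18 March 1998 is 3 days after the start; 3 ÷ 6 = 0 remainder 3; since the remainder is 3, round up to i = 1. First occurrence in the window: #2 on 21 March 1998 (1×6 = 6 days in).
13 May 1998 is 59 days after the start; 59 ÷ 6 = 9 remainder 5. Last occurrence in the window: #10 on 8 May 1998.
Occurrences #2 through #10: 9 in total.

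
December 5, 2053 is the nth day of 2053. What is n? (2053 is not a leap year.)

Days in months before December: 31 + 28 + 31 + 30 + 31 + 30 + 31 + 31 + 30 + 31 + 30 = 334.
Plus 5 days into December → day 339.

339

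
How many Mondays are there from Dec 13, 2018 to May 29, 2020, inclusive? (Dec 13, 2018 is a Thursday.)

76

Dec 13, 2018 is a Thursday; the first Monday on or after it is Dec 17, 2018 (4 days later).
From Dec 17, 2018 to May 29, 2020: 14 + 365 + 150 = 529 days (rest of 2018, 2019, to May 29, 2020 in 2020).
529 ÷ 7 = 75 full weeks with remainder 4, so 75 more Mondays after the first → 76.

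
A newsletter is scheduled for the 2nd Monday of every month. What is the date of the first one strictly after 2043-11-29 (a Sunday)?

November 2043 starts on a Sunday; its first Monday is the 2nd, so the 2nd Monday is the 9th — 2043-11-09.
That is not after 2043-11-29, so look at December 2043.
December 2043 starts on a Tuesday; its first Monday is the 7th, so the 2nd Monday is the 14th — 2043-12-14.

2043-12-14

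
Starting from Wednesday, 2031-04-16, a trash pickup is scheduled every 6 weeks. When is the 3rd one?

The 3rd occurrence is 2 intervals after the first: 2 × 42 = 84 days after 2031-04-16.
April has 30 days — 14 days to the end of April leaves 70.
May has 31 days (39 left).
June has 30 days (9 left).
9 days into July → 2031-07-09.

2031-07-09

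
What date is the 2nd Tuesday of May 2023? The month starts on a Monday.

May 2023 begins on a Monday, so the first Tuesday is May 2 (1 day later).
The 2nd Tuesday is 1 weeks later: 2 + 7 = 9.

May 9, 2023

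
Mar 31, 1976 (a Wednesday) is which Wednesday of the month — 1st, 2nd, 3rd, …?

Day 31 falls in week ⌈31/7⌉ of the month.
Days 1–7 hold the 1st Wednesday, 8–14 the 2nd, 15–21 the 3rd, 22–28 the 4th, 29–31 the 5th.
31 is in the range for the 5th.

5th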